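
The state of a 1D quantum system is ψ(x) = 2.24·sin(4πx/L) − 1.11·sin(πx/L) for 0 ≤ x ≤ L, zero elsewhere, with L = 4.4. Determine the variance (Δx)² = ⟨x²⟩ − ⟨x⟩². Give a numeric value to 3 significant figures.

1.37

Compute ⟨x⟩ and ⟨x²⟩ separately, then (Δx)² = ⟨x²⟩ − ⟨x⟩².
On 0 ≤ x ≤ L (j ≠ l): ∫sin²(jπx/L) dx = L/2, ∫sin(jπx/L)·sin(lπx/L) dx = 0; diagonal moments ∫x·sin²(jπx/L) dx = L²/4, ∫x²·sin²(jπx/L) dx = L³·(1/6 − 1/(4j²π²)); cross terms ∫x·sin(jπx/L)·sin(lπx/L) dx = 0 for j + l even and −4jlL²/(π²(j² − l²)²) for j + l odd, ∫x²·sin(jπx/L)·sin(lπx/L) dx = (−1)^(j+l)·4jlL³/(π²(j² − l²)²); higher powers the same way via product-to-sum and parts.
Normalization: ∫|ψ|² dx = 13.749.
⟨x⟩ = 2.2505 and ⟨x²⟩ = 6.4327.
(Δx)² = 6.4327 − (2.2505)² = 1.3682.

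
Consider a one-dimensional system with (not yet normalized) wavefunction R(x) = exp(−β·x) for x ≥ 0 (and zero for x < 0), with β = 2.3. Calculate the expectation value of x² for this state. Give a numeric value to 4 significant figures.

⟨x²⟩ = ∫ x²·|R|² dx / ∫|R|² dx (integrals over the domain).
Every integrand reduces to terms xʲ·e^(−2βx) on [0, ∞); use ∫₀^∞ xʲ·e^(−2βx) dx = j!/(2β)^(j+1).
State is unnormalized: ∫|R|² dx = 0.21739, and ∫R*·x²·R dx = 0.020547, so ⟨x²⟩ = 0.020547 / 0.21739.
⟨x²⟩ = 0.094518.

0.09452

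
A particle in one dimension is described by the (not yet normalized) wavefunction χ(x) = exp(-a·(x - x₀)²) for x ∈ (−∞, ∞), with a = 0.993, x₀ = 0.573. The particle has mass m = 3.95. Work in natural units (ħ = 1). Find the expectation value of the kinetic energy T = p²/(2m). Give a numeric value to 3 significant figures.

T = −(ħ²/2m) d²/dx², so ⟨T⟩ = −(ħ²/2m) ∫ χ*·χ'' dx / ∫|χ|² dx; with m = 3.95.
Gaussian moments (u = x − x₀): ∫u^(2j)·e^(−2au²) du = (2j−1)!!/(4a)^j · √(π/(2a)), odd powers integrate to 0; here √(π/(2a)) = 1.2577. Derivatives: d/dx e^(−au²) = −2au·e^(−au²), d²/dx² e^(−au²) = (4a²u² − 2a)·e^(−au²).
State is unnormalized: ∫|χ|² dx = 1.2577, and ∫χ*·(−ħ²/2m · χ'') dx = 0.15809, so ⟨T⟩ = 0.15809 / 1.2577.
⟨T⟩ = 0.12570.

0.126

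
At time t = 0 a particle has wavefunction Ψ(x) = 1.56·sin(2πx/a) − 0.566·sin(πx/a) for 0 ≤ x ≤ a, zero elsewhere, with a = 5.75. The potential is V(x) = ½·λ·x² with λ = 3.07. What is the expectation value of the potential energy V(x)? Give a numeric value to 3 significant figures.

⟨V⟩ = ∫ V(x)·|Ψ|² dx / ∫|Ψ|² dx.
On 0 ≤ x ≤ a (j ≠ l): ∫sin²(jπx/a) dx = a/2, ∫sin(jπx/a)·sin(lπx/a) dx = 0; diagonal moments ∫x·sin²(jπx/a) dx = a²/4, ∫x²·sin²(jπx/a) dx = a³·(1/6 − 1/(4j²π²)); cross terms ∫x·sin(jπx/a)·sin(lπx/a) dx = 0 for j + l even and −4jla²/(π²(j² − l²)²) for j + l odd, ∫x²·sin(jπx/a)·sin(lπx/a) dx = (−1)^(j+l)·4jla³/(π²(j² − l²)²); higher powers the same way via product-to-sum and parts.
State is unnormalized: ∫|Ψ|² dx = 7.9176, and ∫Ψ*·V(x)·Ψ dx = 173.49, so ⟨V⟩ = 173.49 / 7.9176.
⟨V⟩ = 21.912.

21.9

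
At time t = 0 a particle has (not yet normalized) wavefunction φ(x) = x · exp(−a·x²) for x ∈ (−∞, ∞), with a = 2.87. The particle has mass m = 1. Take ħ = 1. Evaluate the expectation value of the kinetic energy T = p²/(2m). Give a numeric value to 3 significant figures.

4.31

T = −(ħ²/2m) d²/dx², so ⟨T⟩ = −(ħ²/2m) ∫ φ*·φ'' dx / ∫|φ|² dx; with m = 1.
Expand each integrand as polynomial × e^(−2ax²) and use ∫x^(2j)·e^(−2ax²) dx = (2j−1)!!/(4a)^j · √(π/(2a)), odd powers → 0; here √(π/(2a)) = 0.73981. Differentiate with the product rule, d/dx e^(−ax²) = −2ax·e^(−ax²).
State is unnormalized: ∫|φ|² dx = 0.064443, and ∫φ*·(−ħ²/2m · φ'') dx = 0.27743, so ⟨T⟩ = 0.27743 / 0.064443.
⟨T⟩ = 4.3050.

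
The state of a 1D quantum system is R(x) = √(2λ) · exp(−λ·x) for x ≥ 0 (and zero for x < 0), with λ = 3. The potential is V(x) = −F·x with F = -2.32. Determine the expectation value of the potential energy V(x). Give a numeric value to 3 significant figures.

⟨V⟩ = ∫ V(x)·|R|² dx.
Every integrand reduces to terms xʲ·e^(−2λx) on [0, ∞); use ∫₀^∞ xʲ·e^(−2λx) dx = j!/(2λ)^(j+1).
⟨V⟩ = 0.38667.

0.387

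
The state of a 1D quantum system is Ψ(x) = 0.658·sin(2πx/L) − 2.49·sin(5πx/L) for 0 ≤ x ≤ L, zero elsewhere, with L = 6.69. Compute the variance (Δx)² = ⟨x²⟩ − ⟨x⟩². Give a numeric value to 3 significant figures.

3.60

Compute ⟨x⟩ and ⟨x²⟩ separately, then (Δx)² = ⟨x²⟩ − ⟨x⟩².
On 0 ≤ x ≤ L (j ≠ l): ∫sin²(jπx/L) dx = L/2, ∫sin(jπx/L)·sin(lπx/L) dx = 0; diagonal moments ∫x·sin²(jπx/L) dx = L²/4, ∫x²·sin²(jπx/L) dx = L³·(1/6 − 1/(4j²π²)); cross terms ∫x·sin(jπx/L)·sin(lπx/L) dx = 0 for j + l even and −4jlL²/(π²(j² − l²)²) for j + l odd, ∫x²·sin(jπx/L)·sin(lπx/L) dx = (−1)^(j+l)·4jlL³/(π²(j² − l²)²); higher powers the same way via product-to-sum and parts.
Normalization: ∫|Ψ|² dx = 22.188.
⟨x⟩ = 3.4057 and ⟨x²⟩ = 15.203.
(Δx)² = 15.203 − (3.4057)² = 3.6042.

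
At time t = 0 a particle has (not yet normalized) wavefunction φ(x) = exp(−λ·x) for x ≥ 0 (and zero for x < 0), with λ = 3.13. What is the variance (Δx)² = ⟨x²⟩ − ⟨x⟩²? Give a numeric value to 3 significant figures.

Compute ⟨x⟩ and ⟨x²⟩ separately, then (Δx)² = ⟨x²⟩ − ⟨x⟩².
Every integrand reduces to terms xʲ·e^(−2λx) on [0, ∞); use ∫₀^∞ xʲ·e^(−2λx) dx = j!/(2λ)^(j+1).
Normalization: ∫|φ|² dx = 0.15974.
⟨x⟩ = 0.15974 and ⟨x²⟩ = 0.051037.
(Δx)² = 0.051037 − (0.15974)² = 0.025518.

0.0255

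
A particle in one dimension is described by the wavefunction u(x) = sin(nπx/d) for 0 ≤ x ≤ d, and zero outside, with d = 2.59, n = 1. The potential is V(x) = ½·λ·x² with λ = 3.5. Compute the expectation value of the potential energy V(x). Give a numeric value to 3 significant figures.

⟨V⟩ = ∫ V(x)·|u|² dx / ∫|u|² dx.
With sin²θ = (1 − cos2θ)/2 on 0 ≤ x ≤ d: ∫sin²(nπx/d) dx = d/2, ∫x·sin²(nπx/d) dx = d²/4, ∫x²·sin²(nπx/d) dx = d³·(1/6 − 1/(4n²π²)); higher powers xᵏ the same way, integrating xᵏ·cos(2nπx/d) by parts.
State is unnormalized: ∫|u|² dx = 1.2950, and ∫u*·V(x)·u dx = 4.2973, so ⟨V⟩ = 4.2973 / 1.2950.
⟨V⟩ = 3.3183.

3.32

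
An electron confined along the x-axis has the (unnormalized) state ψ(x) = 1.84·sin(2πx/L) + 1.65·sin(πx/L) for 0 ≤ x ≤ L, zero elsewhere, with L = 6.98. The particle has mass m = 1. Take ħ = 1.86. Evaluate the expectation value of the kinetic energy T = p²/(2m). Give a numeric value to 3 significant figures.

0.933

T = −(ħ²/2m) d²/dx², so ⟨T⟩ = −(ħ²/2m) ∫ ψ*·ψ'' dx / ∫|ψ|² dx; with m = 1.
d²/dx² sin(jπx/L) = −(jπ/L)²·sin(jπx/L); on 0 ≤ x ≤ L, ∫sin²(jπx/L) dx = L/2 and ∫sin(jπx/L)·sin(lπx/L) dx = 0 for j ≠ l, so only diagonal terms survive in ∫|ψ|² and ∫ψ·ψ″; ∫ψ·ψ′ dx = [ψ²/2] between the walls = 0.
State is unnormalized: ∫|ψ|² dx = 21.317, and ∫ψ*·(−ħ²/2m · ψ'') dx = 19.891, so ⟨T⟩ = 19.891 / 21.317.
⟨T⟩ = 0.93310.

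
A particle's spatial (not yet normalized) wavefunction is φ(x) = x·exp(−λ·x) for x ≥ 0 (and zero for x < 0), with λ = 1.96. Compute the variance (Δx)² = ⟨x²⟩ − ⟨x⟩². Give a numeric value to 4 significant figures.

0.1952

Compute ⟨x⟩ and ⟨x²⟩ separately, then (Δx)² = ⟨x²⟩ − ⟨x⟩².
Every integrand reduces to terms xʲ·e^(−2λx) on [0, ∞); use ∫₀^∞ xʲ·e^(−2λx) dx = j!/(2λ)^(j+1).
Normalization: ∫|φ|² dx = 0.033203.
⟨x⟩ = 0.76531 and ⟨x²⟩ = 0.78092.
(Δx)² = 0.78092 − (0.76531)² = 0.19523.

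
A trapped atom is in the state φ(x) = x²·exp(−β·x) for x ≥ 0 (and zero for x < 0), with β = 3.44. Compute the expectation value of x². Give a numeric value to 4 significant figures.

0.6338

⟨x²⟩ = ∫ x²·|φ|² dx / ∫|φ|² dx (integrals over the domain).
Every integrand reduces to terms xʲ·e^(−2βx) on [0, ∞); use ∫₀^∞ xʲ·e^(−2βx) dx = j!/(2β)^(j+1).
State is unnormalized: ∫|φ|² dx = 0.0015569, and ∫φ*·x²·φ dx = 0.00098676, so ⟨x²⟩ = 0.00098676 / 0.0015569.
⟨x²⟩ = 0.63379.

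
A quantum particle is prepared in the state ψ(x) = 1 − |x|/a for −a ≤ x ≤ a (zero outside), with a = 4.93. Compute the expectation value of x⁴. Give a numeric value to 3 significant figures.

⟨x⁴⟩ = ∫ x⁴·|ψ|² dx / ∫|ψ|² dx (integrals over the domain).
ψ is even, so ∫ over [−a, a] = 2∫₀ᵃ with ψ = 1 − x/a there: ∫₀ᵃ (1 − x/a)² dx = a/3, ∫₀ᵃ x²(1 − x/a)² dx = a³/30, ∫₀ᵃ x⁴(1 − x/a)² dx = a⁵/105.
State is unnormalized: ∫|ψ|² dx = 3.2867, and ∫ψ*·x⁴·ψ dx = 55.472, so ⟨x⁴⟩ = 55.472 / 3.2867.
⟨x⁴⟩ = 16.878.

16.9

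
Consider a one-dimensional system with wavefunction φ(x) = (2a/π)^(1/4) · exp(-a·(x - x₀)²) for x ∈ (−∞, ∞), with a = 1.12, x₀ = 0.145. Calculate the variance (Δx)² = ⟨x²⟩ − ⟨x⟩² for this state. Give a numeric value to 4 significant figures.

0.2232

Compute ⟨x⟩ and ⟨x²⟩ separately, then (Δx)² = ⟨x²⟩ − ⟨x⟩².
Gaussian moments (u = x − x₀): ∫u^(2j)·e^(−2au²) du = (2j−1)!!/(4a)^j · √(π/(2a)), odd powers integrate to 0; here √(π/(2a)) = 1.1843.
⟨x⟩ = 0.14500 and ⟨x²⟩ = 0.24424.
(Δx)² = 0.24424 − (0.14500)² = 0.22321.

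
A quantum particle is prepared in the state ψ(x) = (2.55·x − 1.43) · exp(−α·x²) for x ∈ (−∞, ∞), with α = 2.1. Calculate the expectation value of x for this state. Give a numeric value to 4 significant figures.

-0.3080

⟨x⟩ = ∫ x·|ψ|² dx / ∫|ψ|² dx (integrals over the domain).
Expand each integrand as polynomial × e^(−2αx²) and use ∫x^(2j)·e^(−2αx²) dx = (2j−1)!!/(4α)^j · √(π/(2α)), odd powers → 0; here √(π/(2α)) = 0.86487.
State is unnormalized: ∫|ψ|² dx = 2.4381, and ∫ψ*·x·ψ dx = -0.75089, so ⟨x⟩ = -0.75089 / 2.4381.
⟨x⟩ = -0.30799.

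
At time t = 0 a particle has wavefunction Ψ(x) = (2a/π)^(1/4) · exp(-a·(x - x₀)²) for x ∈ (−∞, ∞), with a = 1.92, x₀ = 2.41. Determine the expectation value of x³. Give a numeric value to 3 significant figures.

⟨x³⟩ = ∫ x³·|Ψ|² dx (integrals over the domain).
Gaussian moments (u = x − x₀): ∫u^(2j)·e^(−2au²) du = (2j−1)!!/(4a)^j · √(π/(2a)), odd powers integrate to 0; here √(π/(2a)) = 0.90450.
⟨x³⟩ = 14.939.

14.9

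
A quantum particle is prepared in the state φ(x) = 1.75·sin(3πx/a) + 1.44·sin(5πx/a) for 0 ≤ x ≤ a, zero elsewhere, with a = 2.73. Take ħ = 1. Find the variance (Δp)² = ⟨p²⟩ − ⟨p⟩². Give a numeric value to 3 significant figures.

20.5

Compute ⟨p⟩ and ⟨p²⟩ separately; (Δp)² = ⟨p²⟩ − ⟨p⟩².
d²/dx² sin(jπx/a) = −(jπ/a)²·sin(jπx/a); on 0 ≤ x ≤ a, ∫sin²(jπx/a) dx = a/2 and ∫sin(jπx/a)·sin(lπx/a) dx = 0 for j ≠ l, so only diagonal terms survive in ∫|φ|² and ∫φ·φ″; ∫φ·φ′ dx = [φ²/2] between the walls = 0.
Normalization: ∫|φ|² dx = 7.0108.
⟨p⟩ = 0.0000 and ⟨p²⟩ = 20.473.
(Δp)² = 20.473 − (0.0000)² = 20.473.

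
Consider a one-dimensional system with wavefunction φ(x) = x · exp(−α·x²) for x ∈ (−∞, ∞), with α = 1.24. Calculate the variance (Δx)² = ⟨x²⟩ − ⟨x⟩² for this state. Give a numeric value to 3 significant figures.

Compute ⟨x⟩ and ⟨x²⟩ separately, then (Δx)² = ⟨x²⟩ − ⟨x⟩².
Expand each integrand as polynomial × e^(−2αx²) and use ∫x^(2j)·e^(−2αx²) dx = (2j−1)!!/(4α)^j · √(π/(2α)), odd powers → 0; here √(π/(2α)) = 1.1255.
Normalization: ∫|φ|² dx = 0.22692.
⟨x⟩ = 0.0000 and ⟨x²⟩ = 0.60484.
(Δx)² = 0.60484 − (0.0000)² = 0.60484.

0.605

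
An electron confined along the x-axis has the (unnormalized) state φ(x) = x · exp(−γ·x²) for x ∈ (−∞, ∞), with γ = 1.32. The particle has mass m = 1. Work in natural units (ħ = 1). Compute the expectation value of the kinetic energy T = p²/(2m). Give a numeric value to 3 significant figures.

1.98

T = −(ħ²/2m) d²/dx², so ⟨T⟩ = −(ħ²/2m) ∫ φ*·φ'' dx / ∫|φ|² dx; with m = 1.
Expand each integrand as polynomial × e^(−2γx²) and use ∫x^(2j)·e^(−2γx²) dx = (2j−1)!!/(4γ)^j · √(π/(2γ)), odd powers → 0; here √(π/(2γ)) = 1.0909. Differentiate with the product rule, d/dx e^(−γx²) = −2γx·e^(−γx²).
State is unnormalized: ∫|φ|² dx = 0.20660, and ∫φ*·(−ħ²/2m · φ'') dx = 0.40908, so ⟨T⟩ = 0.40908 / 0.20660.
⟨T⟩ = 1.9800.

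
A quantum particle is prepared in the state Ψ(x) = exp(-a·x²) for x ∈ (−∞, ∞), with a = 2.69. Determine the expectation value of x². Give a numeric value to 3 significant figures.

0.0929

⟨x²⟩ = ∫ x²·|Ψ|² dx / ∫|Ψ|² dx (integrals over the domain).
Gaussian moments: ∫x^(2j)·e^(−2ax²) dx = (2j−1)!!/(4a)^j · √(π/(2a)), odd powers integrate to 0; here √(π/(2a)) = 0.76416.
State is unnormalized: ∫|Ψ|² dx = 0.76416, and ∫Ψ*·x²·Ψ dx = 0.071019, so ⟨x²⟩ = 0.071019 / 0.76416.
⟨x²⟩ = 0.092937.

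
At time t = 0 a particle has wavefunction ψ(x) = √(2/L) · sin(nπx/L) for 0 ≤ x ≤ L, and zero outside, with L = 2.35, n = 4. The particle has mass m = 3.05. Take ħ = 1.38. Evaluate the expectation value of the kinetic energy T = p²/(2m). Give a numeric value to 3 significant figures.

8.93

T = −(ħ²/2m) d²/dx², so ⟨T⟩ = −(ħ²/2m) ∫ ψ*·ψ'' dx; with m = 3.05.
d/dx sin(nπx/L) = (nπ/L)·cos(nπx/L) and d²/dx² sin(nπx/L) = −(nπ/L)²·sin(nπx/L); on 0 ≤ x ≤ L, ∫sin²(nπx/L) dx = L/2 and ∫sin(nπx/L)·cos(nπx/L) dx = 0.
⟨T⟩ = 8.9271.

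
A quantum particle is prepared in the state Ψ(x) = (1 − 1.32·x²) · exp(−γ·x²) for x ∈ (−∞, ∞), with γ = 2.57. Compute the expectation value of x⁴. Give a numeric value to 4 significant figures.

⟨x⁴⟩ = ∫ x⁴·|Ψ|² dx / ∫|Ψ|² dx (integrals over the domain).
Expand each integrand as polynomial × e^(−2γx²) and use ∫x^(2j)·e^(−2γx²) dx = (2j−1)!!/(4γ)^j · √(π/(2γ)), odd powers → 0; here √(π/(2γ)) = 0.78180.
State is unnormalized: ∫|Ψ|² dx = 0.61969, and ∫Ψ*·x⁴·Ψ dx = 0.0065033, so ⟨x⁴⟩ = 0.0065033 / 0.61969.
⟨x⁴⟩ = 0.010494.

0.01049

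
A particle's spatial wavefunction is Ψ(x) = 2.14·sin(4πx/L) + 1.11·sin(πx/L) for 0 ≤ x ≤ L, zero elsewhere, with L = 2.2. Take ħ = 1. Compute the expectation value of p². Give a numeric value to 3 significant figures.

p² Ψ = −ħ² d²Ψ/dx²; ⟨p²⟩ = −ħ² ∫ Ψ*·Ψ'' dx / ∫|Ψ|² dx.
d²/dx² sin(jπx/L) = −(jπ/L)²·sin(jπx/L); on 0 ≤ x ≤ L, ∫sin²(jπx/L) dx = L/2 and ∫sin(jπx/L)·sin(lπx/L) dx = 0 for j ≠ l, so only diagonal terms survive in ∫|Ψ|² and ∫Ψ·Ψ″; ∫Ψ·Ψ′ dx = [Ψ²/2] between the walls = 0.
State is unnormalized: ∫|Ψ|² dx = 6.3929, and ∫Ψ*·(−ħ² Ψ'') dx = 167.12, so ⟨p²⟩ = 167.12 / 6.3929.
⟨p²⟩ = 26.142.

26.1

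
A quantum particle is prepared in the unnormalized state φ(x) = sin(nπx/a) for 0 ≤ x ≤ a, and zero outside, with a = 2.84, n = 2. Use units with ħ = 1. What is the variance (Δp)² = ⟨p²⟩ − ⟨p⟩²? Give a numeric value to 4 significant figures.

4.895

Compute ⟨p⟩ and ⟨p²⟩ separately; (Δp)² = ⟨p²⟩ − ⟨p⟩².
d/dx sin(nπx/a) = (nπ/a)·cos(nπx/a) and d²/dx² sin(nπx/a) = −(nπ/a)²·sin(nπx/a); on 0 ≤ x ≤ a, ∫sin²(nπx/a) dx = a/2 and ∫sin(nπx/a)·cos(nπx/a) dx = 0.
Normalization: ∫|φ|² dx = 1.4200.
⟨p⟩ = 0.0000 and ⟨p²⟩ = 4.8947.
(Δp)² = 4.8947 − (0.0000)² = 4.8947.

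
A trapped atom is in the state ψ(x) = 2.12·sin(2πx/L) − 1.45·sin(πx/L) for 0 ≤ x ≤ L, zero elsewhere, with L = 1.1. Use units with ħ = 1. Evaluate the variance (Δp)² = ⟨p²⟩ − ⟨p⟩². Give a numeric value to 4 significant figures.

24.83

Compute ⟨p⟩ and ⟨p²⟩ separately; (Δp)² = ⟨p²⟩ − ⟨p⟩².
d²/dx² sin(jπx/L) = −(jπ/L)²·sin(jπx/L); on 0 ≤ x ≤ L, ∫sin²(jπx/L) dx = L/2 and ∫sin(jπx/L)·sin(lπx/L) dx = 0 for j ≠ l, so only diagonal terms survive in ∫|ψ|² and ∫ψ·ψ″; ∫ψ·ψ′ dx = [ψ²/2] between the walls = 0.
Normalization: ∫|ψ|² dx = 3.6283.
⟨p⟩ = 0.0000 and ⟨p²⟩ = 24.828.
(Δp)² = 24.828 − (0.0000)² = 24.828.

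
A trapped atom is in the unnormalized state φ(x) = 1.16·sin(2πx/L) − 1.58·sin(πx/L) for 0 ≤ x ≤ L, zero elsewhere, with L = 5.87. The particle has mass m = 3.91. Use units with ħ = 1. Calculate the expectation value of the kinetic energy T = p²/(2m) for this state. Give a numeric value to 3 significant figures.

0.0751

T = −(ħ²/2m) d²/dx², so ⟨T⟩ = −(ħ²/2m) ∫ φ*·φ'' dx / ∫|φ|² dx; with m = 3.91.
d²/dx² sin(jπx/L) = −(jπ/L)²·sin(jπx/L); on 0 ≤ x ≤ L, ∫sin²(jπx/L) dx = L/2 and ∫sin(jπx/L)·sin(lπx/L) dx = 0 for j ≠ l, so only diagonal terms survive in ∫|φ|² and ∫φ·φ″; ∫φ·φ′ dx = [φ²/2] between the walls = 0.
State is unnormalized: ∫|φ|² dx = 11.276, and ∫φ*·(−ħ²/2m · φ'') dx = 0.84700, so ⟨T⟩ = 0.84700 / 11.276.
⟨T⟩ = 0.075114.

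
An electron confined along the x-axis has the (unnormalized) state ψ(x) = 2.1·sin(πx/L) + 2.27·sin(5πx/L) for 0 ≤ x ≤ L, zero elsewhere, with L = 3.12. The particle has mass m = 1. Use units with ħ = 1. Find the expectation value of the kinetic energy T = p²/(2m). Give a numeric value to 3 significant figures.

7.06

T = −(ħ²/2m) d²/dx², so ⟨T⟩ = −(ħ²/2m) ∫ ψ*·ψ'' dx / ∫|ψ|² dx; with m = 1.
d²/dx² sin(jπx/L) = −(jπ/L)²·sin(jπx/L); on 0 ≤ x ≤ L, ∫sin²(jπx/L) dx = L/2 and ∫sin(jπx/L)·sin(lπx/L) dx = 0 for j ≠ l, so only diagonal terms survive in ∫|ψ|² and ∫ψ·ψ″; ∫ψ·ψ′ dx = [ψ²/2] between the walls = 0.
State is unnormalized: ∫|ψ|² dx = 14.918, and ∫ψ*·(−ħ²/2m · ψ'') dx = 105.36, so ⟨T⟩ = 105.36 / 14.918.
⟨T⟩ = 7.0629.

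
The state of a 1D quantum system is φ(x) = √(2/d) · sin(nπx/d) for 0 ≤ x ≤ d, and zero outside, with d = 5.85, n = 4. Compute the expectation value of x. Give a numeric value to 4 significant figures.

⟨x⟩ = ∫ x·|φ|² dx (integrals over the domain).
With sin²θ = (1 − cos2θ)/2 on 0 ≤ x ≤ d: ∫sin²(nπx/d) dx = d/2, ∫x·sin²(nπx/d) dx = d²/4, ∫x²·sin²(nπx/d) dx = d³·(1/6 − 1/(4n²π²)); higher powers xᵏ the same way, integrating xᵏ·cos(2nπx/d) by parts.
⟨x⟩ = 2.9250.

2.925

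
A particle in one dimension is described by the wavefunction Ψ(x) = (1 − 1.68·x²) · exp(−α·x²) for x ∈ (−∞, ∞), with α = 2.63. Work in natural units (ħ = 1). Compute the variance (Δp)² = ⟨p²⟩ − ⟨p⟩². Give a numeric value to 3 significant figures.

5.20

Compute ⟨p⟩ and ⟨p²⟩ separately; (Δp)² = ⟨p²⟩ − ⟨p⟩².
Expand each integrand as polynomial × e^(−2αx²) and use ∫x^(2j)·e^(−2αx²) dx = (2j−1)!!/(4α)^j · √(π/(2α)), odd powers → 0; here √(π/(2α)) = 0.77283. Differentiate with the product rule, d/dx e^(−αx²) = −2αx·e^(−αx²).
Normalization: ∫|Ψ|² dx = 0.58512.
⟨p⟩ = 0.0000 and ⟨p²⟩ = 5.2033.
(Δp)² = 5.2033 − (0.0000)² = 5.2033.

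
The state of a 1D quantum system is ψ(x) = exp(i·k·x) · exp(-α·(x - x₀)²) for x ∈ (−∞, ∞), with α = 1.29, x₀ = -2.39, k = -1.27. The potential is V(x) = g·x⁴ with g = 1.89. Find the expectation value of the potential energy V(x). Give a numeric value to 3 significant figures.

74.4

⟨V⟩ = ∫ V(x)·|ψ|² dx / ∫|ψ|² dx.
Gaussian moments (u = x − x₀): ∫u^(2j)·e^(−2αu²) du = (2j−1)!!/(4α)^j · √(π/(2α)), odd powers integrate to 0; here √(π/(2α)) = 1.1035.
State is unnormalized: ∫|ψ|² dx = 1.1035, and ∫ψ*·V(x)·ψ dx = 82.136, so ⟨V⟩ = 82.136 / 1.1035.
⟨V⟩ = 74.433.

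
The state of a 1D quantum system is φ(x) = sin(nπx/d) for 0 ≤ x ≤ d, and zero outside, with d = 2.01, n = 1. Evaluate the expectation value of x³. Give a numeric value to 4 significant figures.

⟨x³⟩ = ∫ x³·|φ|² dx / ∫|φ|² dx (integrals over the domain).
With sin²θ = (1 − cos2θ)/2 on 0 ≤ x ≤ d: ∫sin²(nπx/d) dx = d/2, ∫x·sin²(nπx/d) dx = d²/4, ∫x²·sin²(nπx/d) dx = d³·(1/6 − 1/(4n²π²)); higher powers xᵏ the same way, integrating xᵏ·cos(2nπx/d) by parts.
State is unnormalized: ∫|φ|² dx = 1.0050, and ∫φ*·x³·φ dx = 1.4201, so ⟨x³⟩ = 1.4201 / 1.0050.
⟨x³⟩ = 1.4131.

1.413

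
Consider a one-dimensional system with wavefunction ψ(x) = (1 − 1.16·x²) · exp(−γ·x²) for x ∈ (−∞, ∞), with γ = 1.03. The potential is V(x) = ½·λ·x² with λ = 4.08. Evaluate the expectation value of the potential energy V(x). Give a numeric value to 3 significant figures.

⟨V⟩ = ∫ V(x)·|ψ|² dx / ∫|ψ|² dx.
Expand each integrand as polynomial × e^(−2γx²) and use ∫x^(2j)·e^(−2γx²) dx = (2j−1)!!/(4γ)^j · √(π/(2γ)), odd powers → 0; here √(π/(2γ)) = 1.2349.
State is unnormalized: ∫|ψ|² dx = 0.83322, and ∫ψ*·V(x)·ψ dx = 0.30559, so ⟨V⟩ = 0.30559 / 0.83322.
⟨V⟩ = 0.36676.

0.367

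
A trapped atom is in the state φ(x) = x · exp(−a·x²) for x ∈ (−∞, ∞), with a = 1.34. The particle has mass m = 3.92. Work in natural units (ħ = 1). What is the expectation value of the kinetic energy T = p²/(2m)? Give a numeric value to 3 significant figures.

0.513

T = −(ħ²/2m) d²/dx², so ⟨T⟩ = −(ħ²/2m) ∫ φ*·φ'' dx / ∫|φ|² dx; with m = 3.92.
Expand each integrand as polynomial × e^(−2ax²) and use ∫x^(2j)·e^(−2ax²) dx = (2j−1)!!/(4a)^j · √(π/(2a)), odd powers → 0; here √(π/(2a)) = 1.0827. Differentiate with the product rule, d/dx e^(−ax²) = −2ax·e^(−ax²).
State is unnormalized: ∫|φ|² dx = 0.20200, and ∫φ*·(−ħ²/2m · φ'') dx = 0.10357, so ⟨T⟩ = 0.10357 / 0.20200.
⟨T⟩ = 0.51276.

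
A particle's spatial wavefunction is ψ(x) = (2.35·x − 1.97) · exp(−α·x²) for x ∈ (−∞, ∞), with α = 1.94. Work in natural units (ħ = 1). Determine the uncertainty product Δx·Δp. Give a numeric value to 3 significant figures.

0.507

Δx = √(⟨x²⟩−⟨x⟩²), Δp = √(⟨p²⟩−⟨p⟩²).
Expand each integrand as polynomial × e^(−2αx²) and use ∫x^(2j)·e^(−2αx²) dx = (2j−1)!!/(4α)^j · √(π/(2α)), odd powers → 0; here √(π/(2α)) = 0.89983. Differentiate with the product rule, d/dx e^(−αx²) = −2αx·e^(−αx²).
Normalization: ∫|ψ|² dx = 4.1325.
⟨x⟩ = -0.25980, ⟨x²⟩ = 0.16880 ⇒ Δx = 0.31829.
⟨p⟩ = 0.0000, ⟨p²⟩ = 2.5412 ⇒ Δp = 1.5941.
Δx·Δp = 0.50739.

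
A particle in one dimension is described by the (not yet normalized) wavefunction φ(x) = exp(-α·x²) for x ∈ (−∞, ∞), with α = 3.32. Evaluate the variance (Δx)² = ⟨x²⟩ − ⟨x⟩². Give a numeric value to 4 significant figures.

Compute ⟨x⟩ and ⟨x²⟩ separately, then (Δx)² = ⟨x²⟩ − ⟨x⟩².
Gaussian moments: ∫x^(2j)·e^(−2αx²) dx = (2j−1)!!/(4α)^j · √(π/(2α)), odd powers integrate to 0; here √(π/(2α)) = 0.68785.
Normalization: ∫|φ|² dx = 0.68785.
⟨x⟩ = 0.0000 and ⟨x²⟩ = 0.075301.
(Δx)² = 0.075301 − (0.0000)² = 0.075301.

0.07530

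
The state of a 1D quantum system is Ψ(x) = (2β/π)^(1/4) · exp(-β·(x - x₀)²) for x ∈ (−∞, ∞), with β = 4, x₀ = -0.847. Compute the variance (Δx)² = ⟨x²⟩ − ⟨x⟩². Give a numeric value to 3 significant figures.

Compute ⟨x⟩ and ⟨x²⟩ separately, then (Δx)² = ⟨x²⟩ − ⟨x⟩².
Gaussian moments (u = x − x₀): ∫u^(2j)·e^(−2βu²) du = (2j−1)!!/(4β)^j · √(π/(2β)), odd powers integrate to 0; here √(π/(2β)) = 0.62666.
⟨x⟩ = -0.84700 and ⟨x²⟩ = 0.77991.
(Δx)² = 0.77991 − (-0.84700)² = 0.062500.

0.0625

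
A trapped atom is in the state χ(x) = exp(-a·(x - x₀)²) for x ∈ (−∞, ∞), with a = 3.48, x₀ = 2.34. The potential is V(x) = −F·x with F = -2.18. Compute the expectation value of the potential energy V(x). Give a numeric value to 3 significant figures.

⟨V⟩ = ∫ V(x)·|χ|² dx / ∫|χ|² dx.
Gaussian moments (u = x − x₀): ∫u^(2j)·e^(−2au²) du = (2j−1)!!/(4a)^j · √(π/(2a)), odd powers integrate to 0; here √(π/(2a)) = 0.67185.
State is unnormalized: ∫|χ|² dx = 0.67185, and ∫χ*·V(x)·χ dx = 3.4272, so ⟨V⟩ = 3.4272 / 0.67185.
⟨V⟩ = 5.1012.

5.10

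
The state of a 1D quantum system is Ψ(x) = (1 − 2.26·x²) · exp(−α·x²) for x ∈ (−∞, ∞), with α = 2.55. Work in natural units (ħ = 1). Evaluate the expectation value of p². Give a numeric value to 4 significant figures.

p² Ψ = −ħ² d²Ψ/dx²; ⟨p²⟩ = −ħ² ∫ Ψ*·Ψ'' dx / ∫|Ψ|² dx.
Expand each integrand as polynomial × e^(−2αx²) and use ∫x^(2j)·e^(−2αx²) dx = (2j−1)!!/(4α)^j · √(π/(2α)), odd powers → 0; here √(π/(2α)) = 0.78486. Differentiate with the product rule, d/dx e^(−αx²) = −2αx·e^(−αx²).
State is unnormalized: ∫|Ψ|² dx = 0.55265, and ∫Ψ*·(−ħ² Ψ'') dx = 3.5760, so ⟨p²⟩ = 3.5760 / 0.55265.
⟨p²⟩ = 6.4707.

6.471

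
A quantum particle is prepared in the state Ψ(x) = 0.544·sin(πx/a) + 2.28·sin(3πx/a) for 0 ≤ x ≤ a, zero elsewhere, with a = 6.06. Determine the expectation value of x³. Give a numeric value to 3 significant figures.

⟨x³⟩ = ∫ x³·|Ψ|² dx / ∫|Ψ|² dx (integrals over the domain).
On 0 ≤ x ≤ a (j ≠ l): ∫sin²(jπx/a) dx = a/2, ∫sin(jπx/a)·sin(lπx/a) dx = 0; diagonal moments ∫x·sin²(jπx/a) dx = a²/4, ∫x²·sin²(jπx/a) dx = a³·(1/6 − 1/(4j²π²)); cross terms ∫x·sin(jπx/a)·sin(lπx/a) dx = 0 for j + l even and −4jla²/(π²(j² − l²)²) for j + l odd, ∫x²·sin(jπx/a)·sin(lπx/a) dx = (−1)^(j+l)·4jla³/(π²(j² − l²)²); higher powers the same way via product-to-sum and parts.
State is unnormalized: ∫|Ψ|² dx = 16.648, and ∫Ψ*·x³·Ψ dx = 976.80, so ⟨x³⟩ = 976.80 / 16.648.
⟨x³⟩ = 58.674.

58.7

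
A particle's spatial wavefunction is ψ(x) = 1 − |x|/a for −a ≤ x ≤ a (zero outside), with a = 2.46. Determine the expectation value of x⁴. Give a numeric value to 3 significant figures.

⟨x⁴⟩ = ∫ x⁴·|ψ|² dx / ∫|ψ|² dx (integrals over the domain).
ψ is even, so ∫ over [−a, a] = 2∫₀ᵃ with ψ = 1 − x/a there: ∫₀ᵃ (1 − x/a)² dx = a/3, ∫₀ᵃ x²(1 − x/a)² dx = a³/30, ∫₀ᵃ x⁴(1 − x/a)² dx = a⁵/105.
State is unnormalized: ∫|ψ|² dx = 1.6400, and ∫ψ*·x⁴·ψ dx = 1.7160, so ⟨x⁴⟩ = 1.7160 / 1.6400.
⟨x⁴⟩ = 1.0463.

1.05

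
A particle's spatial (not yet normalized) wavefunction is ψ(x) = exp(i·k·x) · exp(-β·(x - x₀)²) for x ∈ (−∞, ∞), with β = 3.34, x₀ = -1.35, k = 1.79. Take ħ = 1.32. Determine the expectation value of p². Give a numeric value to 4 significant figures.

11.40

p² ψ = −ħ² d²ψ/dx²; ⟨p²⟩ = −ħ² ∫ ψ*·ψ'' dx / ∫|ψ|² dx.
Gaussian moments (u = x − x₀): ∫u^(2j)·e^(−2βu²) du = (2j−1)!!/(4β)^j · √(π/(2β)), odd powers integrate to 0; here √(π/(2β)) = 0.68578. Derivatives: ψ′ = (ik − 2βu)·ψ, ψ″ = ((ik − 2βu)² − 2β)·ψ; the odd-in-u pieces drop out.
State is unnormalized: ∫|ψ|² dx = 0.68578, and ∫ψ*·(−ħ² ψ'') dx = 7.8196, so ⟨p²⟩ = 7.8196 / 0.68578.
⟨p²⟩ = 11.402.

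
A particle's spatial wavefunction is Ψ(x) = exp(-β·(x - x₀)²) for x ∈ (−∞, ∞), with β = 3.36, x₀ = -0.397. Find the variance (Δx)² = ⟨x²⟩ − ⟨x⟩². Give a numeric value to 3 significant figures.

0.0744

Compute ⟨x⟩ and ⟨x²⟩ separately, then (Δx)² = ⟨x²⟩ − ⟨x⟩².
Gaussian moments (u = x − x₀): ∫u^(2j)·e^(−2βu²) du = (2j−1)!!/(4β)^j · √(π/(2β)), odd powers integrate to 0; here √(π/(2β)) = 0.68374.
Normalization: ∫|Ψ|² dx = 0.68374.
⟨x⟩ = -0.39700 and ⟨x²⟩ = 0.23201.
(Δx)² = 0.23201 − (-0.39700)² = 0.074405.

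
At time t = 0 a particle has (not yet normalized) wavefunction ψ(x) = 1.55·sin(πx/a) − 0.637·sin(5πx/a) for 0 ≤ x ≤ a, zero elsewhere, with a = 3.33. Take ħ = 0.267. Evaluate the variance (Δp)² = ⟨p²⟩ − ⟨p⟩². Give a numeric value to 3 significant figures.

0.283

Compute ⟨p⟩ and ⟨p²⟩ separately; (Δp)² = ⟨p²⟩ − ⟨p⟩².
d²/dx² sin(jπx/a) = −(jπ/a)²·sin(jπx/a); on 0 ≤ x ≤ a, ∫sin²(jπx/a) dx = a/2 and ∫sin(jπx/a)·sin(lπx/a) dx = 0 for j ≠ l, so only diagonal terms survive in ∫|ψ|² and ∫ψ·ψ″; ∫ψ·ψ′ dx = [ψ²/2] between the walls = 0.
Normalization: ∫|ψ|² dx = 4.6758.
⟨p⟩ = 0.0000 and ⟨p²⟩ = 0.28348.
(Δp)² = 0.28348 − (0.0000)² = 0.28348.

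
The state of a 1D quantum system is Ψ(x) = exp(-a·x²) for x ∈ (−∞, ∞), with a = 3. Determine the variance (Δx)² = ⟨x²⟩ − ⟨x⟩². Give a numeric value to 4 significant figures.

0.08333

Compute ⟨x⟩ and ⟨x²⟩ separately, then (Δx)² = ⟨x²⟩ − ⟨x⟩².
Gaussian moments: ∫x^(2j)·e^(−2ax²) dx = (2j−1)!!/(4a)^j · √(π/(2a)), odd powers integrate to 0; here √(π/(2a)) = 0.72360.
Normalization: ∫|Ψ|² dx = 0.72360.
⟨x⟩ = 0.0000 and ⟨x²⟩ = 0.083333.
(Δx)² = 0.083333 − (0.0000)² = 0.083333.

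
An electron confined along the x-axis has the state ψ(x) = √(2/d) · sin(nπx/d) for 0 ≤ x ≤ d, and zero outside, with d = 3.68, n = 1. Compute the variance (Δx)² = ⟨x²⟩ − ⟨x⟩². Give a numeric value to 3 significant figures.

Compute ⟨x⟩ and ⟨x²⟩ separately, then (Δx)² = ⟨x²⟩ − ⟨x⟩².
With sin²θ = (1 − cos2θ)/2 on 0 ≤ x ≤ d: ∫sin²(nπx/d) dx = d/2, ∫x·sin²(nπx/d) dx = d²/4, ∫x²·sin²(nπx/d) dx = d³·(1/6 − 1/(4n²π²)); higher powers xᵏ the same way, integrating xᵏ·cos(2nπx/d) by parts.
⟨x⟩ = 1.8400 and ⟨x²⟩ = 3.8281.
(Δx)² = 3.8281 − (1.8400)² = 0.44247.

0.442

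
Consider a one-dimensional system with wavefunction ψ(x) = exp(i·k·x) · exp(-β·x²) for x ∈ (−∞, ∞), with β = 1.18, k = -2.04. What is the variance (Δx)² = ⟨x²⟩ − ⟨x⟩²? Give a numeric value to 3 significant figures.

0.212

Compute ⟨x⟩ and ⟨x²⟩ separately, then (Δx)² = ⟨x²⟩ − ⟨x⟩².
Gaussian moments: ∫x^(2j)·e^(−2βx²) dx = (2j−1)!!/(4β)^j · √(π/(2β)), odd powers integrate to 0; here √(π/(2β)) = 1.1538.
Normalization: ∫|ψ|² dx = 1.1538.
⟨x⟩ = 0.0000 and ⟨x²⟩ = 0.21186.
(Δx)² = 0.21186 − (0.0000)² = 0.21186.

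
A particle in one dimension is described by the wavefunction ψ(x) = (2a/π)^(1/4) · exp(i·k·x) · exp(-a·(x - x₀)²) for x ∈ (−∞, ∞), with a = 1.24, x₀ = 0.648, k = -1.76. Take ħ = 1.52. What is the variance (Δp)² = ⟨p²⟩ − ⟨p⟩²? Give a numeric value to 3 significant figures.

Compute ⟨p⟩ and ⟨p²⟩ separately; (Δp)² = ⟨p²⟩ − ⟨p⟩².
Gaussian moments (u = x − x₀): ∫u^(2j)·e^(−2au²) du = (2j−1)!!/(4a)^j · √(π/(2a)), odd powers integrate to 0; here √(π/(2a)) = 1.1255. Derivatives: ψ′ = (ik − 2au)·ψ, ψ″ = ((ik − 2au)² − 2a)·ψ; the odd-in-u pieces drop out.
⟨p⟩ = -2.6752 and ⟨p²⟩ = 10.022.
(Δp)² = 10.022 − (-2.6752)² = 2.8649.

2.86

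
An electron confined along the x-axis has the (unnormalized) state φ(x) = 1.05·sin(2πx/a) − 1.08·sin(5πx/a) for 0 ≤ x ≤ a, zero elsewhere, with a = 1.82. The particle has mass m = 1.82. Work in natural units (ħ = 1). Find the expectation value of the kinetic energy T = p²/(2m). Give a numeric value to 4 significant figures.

T = −(ħ²/2m) d²/dx², so ⟨T⟩ = −(ħ²/2m) ∫ φ*·φ'' dx / ∫|φ|² dx; with m = 1.82.
d²/dx² sin(jπx/a) = −(jπ/a)²·sin(jπx/a); on 0 ≤ x ≤ a, ∫sin²(jπx/a) dx = a/2 and ∫sin(jπx/a)·sin(lπx/a) dx = 0 for j ≠ l, so only diagonal terms survive in ∫|φ|² and ∫φ·φ″; ∫φ·φ′ dx = [φ²/2] between the walls = 0.
State is unnormalized: ∫|φ|² dx = 2.0647, and ∫φ*·(−ħ²/2m · φ'') dx = 25.006, so ⟨T⟩ = 25.006 / 2.0647.
⟨T⟩ = 12.111.

12.11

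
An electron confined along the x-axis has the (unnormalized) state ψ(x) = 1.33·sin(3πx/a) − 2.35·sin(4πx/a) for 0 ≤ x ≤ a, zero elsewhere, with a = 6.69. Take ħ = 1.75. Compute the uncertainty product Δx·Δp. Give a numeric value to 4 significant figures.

4.677

Δx = √(⟨x²⟩−⟨x⟩²), Δp = √(⟨p²⟩−⟨p⟩²).
On 0 ≤ x ≤ a (j ≠ l): ∫sin²(jπx/a) dx = a/2, ∫sin(jπx/a)·sin(lπx/a) dx = 0; diagonal moments ∫x·sin²(jπx/a) dx = a²/4, ∫x²·sin²(jπx/a) dx = a³·(1/6 − 1/(4j²π²)); cross terms ∫x·sin(jπx/a)·sin(lπx/a) dx = 0 for j + l even and −4jla²/(π²(j² − l²)²) for j + l odd, ∫x²·sin(jπx/a)·sin(lπx/a) dx = (−1)^(j+l)·4jla³/(π²(j² − l²)²); higher powers the same way via product-to-sum and parts. d²/dx² sin(jπx/a) = −(jπ/a)²·sin(jπx/a); on 0 ≤ x ≤ a, ∫sin²(jπx/a) dx = a/2 and ∫sin(jπx/a)·sin(lπx/a) dx = 0 for j ≠ l, so only diagonal terms survive in ∫|ψ|² and ∫ψ·ψ″; ∫ψ·ψ′ dx = [ψ²/2] between the walls = 0.
Normalization: ∫|ψ|² dx = 24.390.
⟨x⟩ = 4.4835, ⟨x²⟩ = 22.367 ⇒ Δx = 1.5050.
⟨p⟩ = 0.0000, ⟨p²⟩ = 9.6586 ⇒ Δp = 3.1078.
Δx·Δp = 4.6773.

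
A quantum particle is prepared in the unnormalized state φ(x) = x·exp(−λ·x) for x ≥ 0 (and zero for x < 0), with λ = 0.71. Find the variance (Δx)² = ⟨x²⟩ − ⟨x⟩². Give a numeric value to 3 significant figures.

Compute ⟨x⟩ and ⟨x²⟩ separately, then (Δx)² = ⟨x²⟩ − ⟨x⟩².
Every integrand reduces to terms xʲ·e^(−2λx) on [0, ∞); use ∫₀^∞ xʲ·e^(−2λx) dx = j!/(2λ)^(j+1).
Normalization: ∫|φ|² dx = 0.69850.
⟨x⟩ = 2.1127 and ⟨x²⟩ = 5.9512.
(Δx)² = 5.9512 − (2.1127)² = 1.4878.

1.49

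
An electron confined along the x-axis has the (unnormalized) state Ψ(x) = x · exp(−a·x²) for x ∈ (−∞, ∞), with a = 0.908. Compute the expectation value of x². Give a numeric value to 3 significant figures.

0.826

⟨x²⟩ = ∫ x²·|Ψ|² dx / ∫|Ψ|² dx (integrals over the domain).
Expand each integrand as polynomial × e^(−2ax²) and use ∫x^(2j)·e^(−2ax²) dx = (2j−1)!!/(4a)^j · √(π/(2a)), odd powers → 0; here √(π/(2a)) = 1.3153.
State is unnormalized: ∫|Ψ|² dx = 0.36214, and ∫Ψ*·x²·Ψ dx = 0.29912, so ⟨x²⟩ = 0.29912 / 0.36214.
⟨x²⟩ = 0.82599.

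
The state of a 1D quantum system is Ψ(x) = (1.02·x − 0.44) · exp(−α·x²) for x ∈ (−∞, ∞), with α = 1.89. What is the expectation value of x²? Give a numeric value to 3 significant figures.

⟨x²⟩ = ∫ x²·|Ψ|² dx / ∫|Ψ|² dx (integrals over the domain).
Expand each integrand as polynomial × e^(−2αx²) and use ∫x^(2j)·e^(−2αx²) dx = (2j−1)!!/(4α)^j · √(π/(2α)), odd powers → 0; here √(π/(2α)) = 0.91165.
State is unnormalized: ∫|Ψ|² dx = 0.30196, and ∫Ψ*·x²·Ψ dx = 0.073132, so ⟨x²⟩ = 0.073132 / 0.30196.
⟨x²⟩ = 0.24219.

0.242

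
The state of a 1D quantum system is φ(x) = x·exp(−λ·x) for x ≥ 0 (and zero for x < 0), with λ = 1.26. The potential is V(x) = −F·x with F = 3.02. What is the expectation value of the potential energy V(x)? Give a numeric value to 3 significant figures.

⟨V⟩ = ∫ V(x)·|φ|² dx / ∫|φ|² dx.
Every integrand reduces to terms xʲ·e^(−2λx) on [0, ∞); use ∫₀^∞ xʲ·e^(−2λx) dx = j!/(2λ)^(j+1).
State is unnormalized: ∫|φ|² dx = 0.12498, and ∫φ*·V(x)·φ dx = -0.44932, so ⟨V⟩ = -0.44932 / 0.12498.
⟨V⟩ = -3.5952.

-3.60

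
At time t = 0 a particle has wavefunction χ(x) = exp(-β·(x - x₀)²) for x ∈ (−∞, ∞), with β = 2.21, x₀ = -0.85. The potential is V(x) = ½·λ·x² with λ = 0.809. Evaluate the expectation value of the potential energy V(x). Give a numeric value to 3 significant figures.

⟨V⟩ = ∫ V(x)·|χ|² dx / ∫|χ|² dx.
Gaussian moments (u = x − x₀): ∫u^(2j)·e^(−2βu²) du = (2j−1)!!/(4β)^j · √(π/(2β)), odd powers integrate to 0; here √(π/(2β)) = 0.84307.
State is unnormalized: ∫|χ|² dx = 0.84307, and ∫χ*·V(x)·χ dx = 0.28497, so ⟨V⟩ = 0.28497 / 0.84307.
⟨V⟩ = 0.33801.

0.338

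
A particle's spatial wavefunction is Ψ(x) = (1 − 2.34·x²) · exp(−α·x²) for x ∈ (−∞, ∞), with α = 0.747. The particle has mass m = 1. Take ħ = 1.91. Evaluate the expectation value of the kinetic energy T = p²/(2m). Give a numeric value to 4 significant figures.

T = −(ħ²/2m) d²/dx², so ⟨T⟩ = −(ħ²/2m) ∫ Ψ*·Ψ'' dx / ∫|Ψ|² dx; with m = 1.
Expand each integrand as polynomial × e^(−2αx²) and use ∫x^(2j)·e^(−2αx²) dx = (2j−1)!!/(4α)^j · √(π/(2α)), odd powers → 0; here √(π/(2α)) = 1.4501. Differentiate with the product rule, d/dx e^(−αx²) = −2αx·e^(−αx²).
State is unnormalized: ∫|Ψ|² dx = 1.8469, and ∫Ψ*·(−ħ²/2m · Ψ'') dx = 13.553, so ⟨T⟩ = 13.553 / 1.8469.
⟨T⟩ = 7.3383.

7.338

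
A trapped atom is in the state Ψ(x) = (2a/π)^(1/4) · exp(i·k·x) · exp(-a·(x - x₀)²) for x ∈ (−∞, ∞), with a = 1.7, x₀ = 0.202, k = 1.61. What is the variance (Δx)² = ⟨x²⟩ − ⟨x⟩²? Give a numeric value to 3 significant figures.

0.147

Compute ⟨x⟩ and ⟨x²⟩ separately, then (Δx)² = ⟨x²⟩ − ⟨x⟩².
Gaussian moments (u = x − x₀): ∫u^(2j)·e^(−2au²) du = (2j−1)!!/(4a)^j · √(π/(2a)), odd powers integrate to 0; here √(π/(2a)) = 0.96125.
⟨x⟩ = 0.20200 and ⟨x²⟩ = 0.18786.
(Δx)² = 0.18786 − (0.20200)² = 0.14706.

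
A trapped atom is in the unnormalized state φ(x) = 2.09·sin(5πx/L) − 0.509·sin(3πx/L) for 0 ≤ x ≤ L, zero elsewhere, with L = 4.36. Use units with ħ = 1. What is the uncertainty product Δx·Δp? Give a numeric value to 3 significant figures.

Δx = √(⟨x²⟩−⟨x⟩²), Δp = √(⟨p²⟩−⟨p⟩²).
On 0 ≤ x ≤ L (j ≠ l): ∫sin²(jπx/L) dx = L/2, ∫sin(jπx/L)·sin(lπx/L) dx = 0; diagonal moments ∫x·sin²(jπx/L) dx = L²/4, ∫x²·sin²(jπx/L) dx = L³·(1/6 − 1/(4j²π²)); cross terms ∫x·sin(jπx/L)·sin(lπx/L) dx = 0 for j + l even and −4jlL²/(π²(j² − l²)²) for j + l odd, ∫x²·sin(jπx/L)·sin(lπx/L) dx = (−1)^(j+l)·4jlL³/(π²(j² − l²)²); higher powers the same way via product-to-sum and parts. d²/dx² sin(jπx/L) = −(jπ/L)²·sin(jπx/L); on 0 ≤ x ≤ L, ∫sin²(jπx/L) dx = L/2 and ∫sin(jπx/L)·sin(lπx/L) dx = 0 for j ≠ l, so only diagonal terms survive in ∫|φ|² and ∫φ·φ″; ∫φ·φ′ dx = [φ²/2] between the walls = 0.
Normalization: ∫|φ|² dx = 10.087.
⟨x⟩ = 2.1800, ⟨x²⟩ = 5.8790 ⇒ Δx = 1.0614.
⟨p⟩ = 0.0000, ⟨p²⟩ = 12.515 ⇒ Δp = 3.5376.
Δx·Δp = 3.7549.

3.75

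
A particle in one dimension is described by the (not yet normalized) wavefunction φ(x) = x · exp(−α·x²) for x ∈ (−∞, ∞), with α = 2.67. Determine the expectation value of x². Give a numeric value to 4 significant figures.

⟨x²⟩ = ∫ x²·|φ|² dx / ∫|φ|² dx (integrals over the domain).
Expand each integrand as polynomial × e^(−2αx²) and use ∫x^(2j)·e^(−2αx²) dx = (2j−1)!!/(4α)^j · √(π/(2α)), odd powers → 0; here √(π/(2α)) = 0.76702.
State is unnormalized: ∫|φ|² dx = 0.071818, and ∫φ*·x²·φ dx = 0.020174, so ⟨x²⟩ = 0.020174 / 0.071818.
⟨x²⟩ = 0.28090.

0.2809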